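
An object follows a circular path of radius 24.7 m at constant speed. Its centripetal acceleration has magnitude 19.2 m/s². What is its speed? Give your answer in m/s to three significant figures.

21.8 m/s

a_c = v²/r ⇒ v = √(a_c · r) = √(19.2 × 24.7) = √474.2 = 21.78 m/s.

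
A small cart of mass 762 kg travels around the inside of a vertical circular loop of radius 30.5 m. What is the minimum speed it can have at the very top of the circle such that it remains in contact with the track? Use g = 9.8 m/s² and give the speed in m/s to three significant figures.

17.3 m/s

At the top, both weight mg and N point toward the centre: N + mg = mv²/r.
At minimum speed N → 0, so mg = mv_min²/r ⇒ v_min = √(g r) = √(9.8 × 30.5) = 17.29 m/s.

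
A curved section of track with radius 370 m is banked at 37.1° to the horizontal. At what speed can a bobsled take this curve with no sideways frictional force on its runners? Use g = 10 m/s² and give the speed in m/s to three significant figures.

52.9 m/s

On a frictionless banked curve, N sinθ = mv²/r and N cosθ = mg, so tanθ = v²/(rg).
v = √(r g tanθ) = √(370 × 10.0 × tan 37.1°) = √(370 × 10.0 × 0.7563) = √2798 = 52.90 m/s.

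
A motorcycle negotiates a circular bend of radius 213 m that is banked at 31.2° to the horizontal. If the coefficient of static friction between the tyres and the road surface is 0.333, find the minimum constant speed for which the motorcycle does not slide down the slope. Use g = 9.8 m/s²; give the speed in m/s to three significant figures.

21.8 m/s

At the minimum speed, friction acts up the slope at its limiting value f = μN. Radially (horizontal, toward centre): N sinθ − μN cosθ = mv²/r. Vertically: N cosθ + μN sinθ = mg.
Dividing: v² = r g (sinθ − μcosθ)/(cosθ + μsinθ).
sinθ − μcosθ = 0.5180 − 0.333×0.8554 = 0.2332; cosθ + μsinθ = 0.8554 + 0.333×0.5180 = 1.028.
v² = 213 × 9.8 × 0.2332/1.028 = 473.6 m²/s², so v = 21.76 m/s.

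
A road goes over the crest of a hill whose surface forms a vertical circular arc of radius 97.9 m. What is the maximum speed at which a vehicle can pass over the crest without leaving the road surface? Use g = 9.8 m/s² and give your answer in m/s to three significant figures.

31.0 m/s

At the crest the centre of the circle is below the vehicle, so the net downward (centripetal) force is mg − N = mv²/r.
The vehicle leaves the road when N → 0, giving v_max = √(g r) = √(9.8 × 97.9) = 30.97 m/s.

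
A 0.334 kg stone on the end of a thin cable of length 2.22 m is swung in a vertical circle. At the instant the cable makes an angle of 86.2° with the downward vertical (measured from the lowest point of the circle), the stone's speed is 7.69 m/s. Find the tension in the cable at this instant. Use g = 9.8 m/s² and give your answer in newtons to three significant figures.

Take the radial direction toward the centre of the circle as positive. The component of the weight along the string toward the centre is −mg cos φ (φ measured from the bottom), so Newton's second law along the string gives T − mg cos φ = m v²/r.
cos 86.2° = 0.06627, so T = m(v²/r + g cos φ) = 0.334 × ((7.69)²/2.22 + 9.8 × 0.06627) = 0.334 × (26.64 + (0.6495)) = 0.334 × 27.29 = 9.114 N.

9.11 N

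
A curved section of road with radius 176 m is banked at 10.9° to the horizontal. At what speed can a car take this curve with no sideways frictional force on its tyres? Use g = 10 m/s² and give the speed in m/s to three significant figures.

18.4 m/s

On a frictionless banked curve, N sinθ = mv²/r and N cosθ = mg, so tanθ = v²/(rg).
v = √(r g tanθ) = √(176 × 10.0 × tan 10.9°) = √(176 × 10.0 × 0.1926) = √338.9 = 18.41 m/s.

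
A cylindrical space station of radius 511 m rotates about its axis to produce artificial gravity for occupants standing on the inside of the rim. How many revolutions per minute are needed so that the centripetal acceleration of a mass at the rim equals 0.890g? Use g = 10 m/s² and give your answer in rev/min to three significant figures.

Require ω²r = 0.890g, so ω = √(0.890 × 10.0/511) = 0.1320 rad/s.
In rev/min: ω × 60/(2π) = 0.1320 × 60/(2π) = 1.260 rev/min.

1.26 rev/min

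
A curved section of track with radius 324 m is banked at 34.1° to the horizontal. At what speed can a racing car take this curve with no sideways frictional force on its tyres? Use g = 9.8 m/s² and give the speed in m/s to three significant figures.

46.4 m/s

On a frictionless banked curve, N sinθ = mv²/r and N cosθ = mg, so tanθ = v²/(rg).
v = √(r g tanθ) = √(324 × 9.8 × tan 34.1°) = √(324 × 9.8 × 0.6771) = √2150 = 46.37 m/s.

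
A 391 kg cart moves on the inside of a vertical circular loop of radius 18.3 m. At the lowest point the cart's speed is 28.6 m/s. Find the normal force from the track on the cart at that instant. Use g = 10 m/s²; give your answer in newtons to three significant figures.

21400 N

At the lowest point, N points up (toward the centre) and the weight mg points down (away from the centre), so the net inward force is N − mg = mv²/r.
N = m(v²/r + g) = 391 × ((28.6)²/18.3 + 10.0) = 391 × (44.70 + 10.0) = 391 × 54.70 = 21390 N.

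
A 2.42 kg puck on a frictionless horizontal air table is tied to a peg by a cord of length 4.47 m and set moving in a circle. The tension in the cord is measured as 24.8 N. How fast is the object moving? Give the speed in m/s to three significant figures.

6.77 m/s

T = m v²/r ⇒ v = √(T r / m) = √(24.8 × 4.47 / 2.42) = √45.81 = 6.768 m/s.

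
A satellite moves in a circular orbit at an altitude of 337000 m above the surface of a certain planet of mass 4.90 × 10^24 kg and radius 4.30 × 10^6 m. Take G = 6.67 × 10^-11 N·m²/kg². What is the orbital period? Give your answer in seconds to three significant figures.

r = R + h = 4.30 × 10^6 + 337000 = 4.637 × 10^6 m. Gravity provides the centripetal force: G M m / r² = m v² / r ⇒ v = √(GM/r) = 8395 m/s.
T = 2πr/v = 2π × 4.637 × 10^6 / 8395 = 3470 s.

3470 s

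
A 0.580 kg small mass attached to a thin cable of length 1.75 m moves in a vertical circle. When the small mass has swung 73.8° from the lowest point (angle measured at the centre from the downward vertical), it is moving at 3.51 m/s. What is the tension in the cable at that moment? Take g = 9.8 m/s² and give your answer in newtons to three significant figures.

Take the radial direction toward the centre of the circle as positive. The component of the weight along the string toward the centre is −mg cos φ (φ measured from the bottom), so Newton's second law along the string gives T − mg cos φ = m v²/r.
cos 73.8° = 0.2790, so T = m(v²/r + g cos φ) = 0.580 × ((3.51)²/1.75 + 9.8 × 0.2790) = 0.580 × (7.040 + (2.734)) = 0.580 × 9.774 = 5.669 N.

5.67 N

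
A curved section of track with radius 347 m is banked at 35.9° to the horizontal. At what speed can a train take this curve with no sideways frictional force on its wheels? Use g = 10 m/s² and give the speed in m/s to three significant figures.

On a frictionless banked curve, N sinθ = mv²/r and N cosθ = mg, so tanθ = v²/(rg).
v = √(r g tanθ) = √(347 × 10.0 × tan 35.9°) = √(347 × 10.0 × 0.7239) = √2512 = 50.12 m/s.

50.1 m/s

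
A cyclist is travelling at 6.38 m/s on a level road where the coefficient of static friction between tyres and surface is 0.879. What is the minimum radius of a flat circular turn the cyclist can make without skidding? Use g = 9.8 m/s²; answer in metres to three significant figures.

At the limit, μ_s m g = m v²/r, so r_min = v²/(μ_s g) = (6.38)²/(0.879 × 9.8) = 40.70/8.614 = 4.725 m.

4.73 m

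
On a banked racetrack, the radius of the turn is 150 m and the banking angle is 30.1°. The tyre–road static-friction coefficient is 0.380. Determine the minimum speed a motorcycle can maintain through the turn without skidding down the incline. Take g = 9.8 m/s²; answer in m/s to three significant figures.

At the minimum speed, friction acts up the slope at its limiting value f = μN. Radially (horizontal, toward centre): N sinθ − μN cosθ = mv²/r. Vertically: N cosθ + μN sinθ = mg.
Dividing: v² = r g (sinθ − μcosθ)/(cosθ + μsinθ).
sinθ − μcosθ = 0.5015 − 0.380×0.8652 = 0.1728; cosθ + μsinθ = 0.8652 + 0.380×0.5015 = 1.056.
v² = 150 × 9.8 × 0.1728/1.056 = 240.5 m²/s², so v = 15.51 m/s.

15.5 m/s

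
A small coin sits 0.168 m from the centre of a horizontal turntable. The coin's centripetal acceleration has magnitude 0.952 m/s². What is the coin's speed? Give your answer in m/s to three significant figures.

a_c = v²/r ⇒ v = √(a_c · r) = √(0.952 × 0.168) = √0.1599 = 0.3999 m/s.

0.400 m/s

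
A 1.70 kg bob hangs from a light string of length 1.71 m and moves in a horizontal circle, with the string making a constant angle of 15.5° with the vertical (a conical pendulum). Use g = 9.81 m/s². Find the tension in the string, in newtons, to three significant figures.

Vertically the bob has no acceleration, so T cosθ = mg.
T = mg/cosθ = 1.70 × 9.81 / cos 15.5° = 16.68/0.9636 = 17.31 N.

17.3 N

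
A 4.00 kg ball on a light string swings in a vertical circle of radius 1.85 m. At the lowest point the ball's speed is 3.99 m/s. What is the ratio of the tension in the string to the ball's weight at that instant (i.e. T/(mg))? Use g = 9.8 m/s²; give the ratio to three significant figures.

1.88

At the bottom, T − mg = mv²/r, so T = m(v²/r + g) and T/(mg) = v²/(rg) + 1 = (3.99)²/(1.85 × 9.8) + 1 = 0.8781 + 1 = 1.878.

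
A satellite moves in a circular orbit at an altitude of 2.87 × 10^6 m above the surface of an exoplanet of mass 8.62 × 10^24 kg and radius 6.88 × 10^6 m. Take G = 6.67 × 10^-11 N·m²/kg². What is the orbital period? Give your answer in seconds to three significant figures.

r = R + h = 6.88 × 10^6 + 2.87 × 10^6 = 9.750 × 10^6 m. Gravity provides the centripetal force: G M m / r² = m v² / r ⇒ v = √(GM/r) = 7679 m/s.
T = 2πr/v = 2π × 9.750 × 10^6 / 7679 = 7978 s.

7980 s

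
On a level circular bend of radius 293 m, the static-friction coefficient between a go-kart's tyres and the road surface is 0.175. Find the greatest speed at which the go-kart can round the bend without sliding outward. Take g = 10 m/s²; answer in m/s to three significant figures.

22.6 m/s

On a flat curve, static friction is the only horizontal force, so it must supply the full centripetal force: μ_s m g = m v²/r.
Mass cancels: v_max = √(μ_s g r) = √(0.175 × 10.0 × 293) = √512.8 = 22.64 m/s.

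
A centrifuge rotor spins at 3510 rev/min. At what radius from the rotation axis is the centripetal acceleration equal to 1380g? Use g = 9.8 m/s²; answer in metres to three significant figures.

ω = 3510 rev/min × 2π/60 = 367.6 rad/s.
a_c = ω²r = 1380g ⇒ r = 1380 × 9.8 / (367.6)² = 13520/135100 = 0.1001 m.

0.100 m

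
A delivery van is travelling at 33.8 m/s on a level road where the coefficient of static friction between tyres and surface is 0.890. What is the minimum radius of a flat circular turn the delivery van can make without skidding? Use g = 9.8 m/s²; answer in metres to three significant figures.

131 m

At the limit, μ_s m g = m v²/r, so r_min = v²/(μ_s g) = (33.8)²/(0.890 × 9.8) = 1142/8.722 = 131.0 m.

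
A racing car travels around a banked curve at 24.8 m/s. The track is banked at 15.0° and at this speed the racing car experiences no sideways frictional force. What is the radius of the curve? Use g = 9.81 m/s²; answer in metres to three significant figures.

234 m

Frictionless banking: tanθ = v²/(rg), so r = v²/(g tanθ).
r = (24.8)²/(9.81 × tan 15.0°) = 615.0/(9.81 × 0.2679) = 615.0/2.629 = 234.0 m.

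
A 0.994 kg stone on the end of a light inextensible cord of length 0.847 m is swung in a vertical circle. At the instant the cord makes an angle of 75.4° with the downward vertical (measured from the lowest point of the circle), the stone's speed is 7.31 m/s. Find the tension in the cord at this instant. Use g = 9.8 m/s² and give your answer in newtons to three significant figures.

Take the radial direction toward the centre of the circle as positive. The component of the weight along the string toward the centre is −mg cos φ (φ measured from the bottom), so Newton's second law along the string gives T − mg cos φ = m v²/r.
cos 75.4° = 0.2521, so T = m(v²/r + g cos φ) = 0.994 × ((7.31)²/0.847 + 9.8 × 0.2521) = 0.994 × (63.09 + (2.470)) = 0.994 × 65.56 = 65.17 N.

65.2 N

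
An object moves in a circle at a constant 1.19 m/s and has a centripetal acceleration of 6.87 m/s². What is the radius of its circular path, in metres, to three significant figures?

0.206 m

a_c = v²/r ⇒ r = v²/a_c = (1.19)²/6.87 = 1.416/6.87 = 0.2061 m.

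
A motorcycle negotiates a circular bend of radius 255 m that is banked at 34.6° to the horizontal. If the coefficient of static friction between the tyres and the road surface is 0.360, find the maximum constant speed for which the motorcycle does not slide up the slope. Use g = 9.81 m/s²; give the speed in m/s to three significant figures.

59.1 m/s

At the maximum speed, friction acts down the slope at its limiting value f = μN. Radially (horizontal, toward centre): N sinθ + μN cosθ = mv²/r. Vertically: N cosθ − μN sinθ = mg.
Dividing: v² = r g (sinθ + μcosθ)/(cosθ − μsinθ).
sinθ + μcosθ = 0.5678 + 0.360×0.8231 = 0.8642; cosθ − μsinθ = 0.8231 − 0.360×0.5678 = 0.6187.
v² = 255 × 9.81 × 0.8642/0.6187 = 3494 m²/s², so v = 59.11 m/s.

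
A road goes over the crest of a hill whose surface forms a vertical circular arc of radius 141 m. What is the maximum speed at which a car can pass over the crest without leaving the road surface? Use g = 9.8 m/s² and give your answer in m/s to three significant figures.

37.2 m/s

At the crest the centre of the circle is below the car, so the net downward (centripetal) force is mg − N = mv²/r.
The car leaves the road when N → 0, giving v_max = √(g r) = √(9.8 × 141) = 37.17 m/s.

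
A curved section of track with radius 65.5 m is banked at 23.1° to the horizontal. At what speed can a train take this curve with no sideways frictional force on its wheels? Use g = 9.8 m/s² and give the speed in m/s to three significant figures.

On a frictionless banked curve, N sinθ = mv²/r and N cosθ = mg, so tanθ = v²/(rg).
v = √(r g tanθ) = √(65.5 × 9.8 × tan 23.1°) = √(65.5 × 9.8 × 0.4265) = √273.8 = 16.55 m/s.

16.5 m/s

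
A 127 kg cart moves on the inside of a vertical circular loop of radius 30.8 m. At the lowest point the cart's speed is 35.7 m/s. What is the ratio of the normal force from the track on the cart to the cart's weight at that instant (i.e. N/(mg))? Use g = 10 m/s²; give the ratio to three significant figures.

5.14

At the bottom, N − mg = mv²/r, so N = m(v²/r + g) and N/(mg) = v²/(rg) + 1 = (35.7)²/(30.8 × 10.0) + 1 = 4.138 + 1 = 5.138.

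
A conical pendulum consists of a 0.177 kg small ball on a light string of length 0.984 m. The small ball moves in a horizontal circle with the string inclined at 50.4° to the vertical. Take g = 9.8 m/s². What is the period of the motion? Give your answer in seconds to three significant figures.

1.59 s

r = L sinθ = 0.7582 m. From T sinθ = mω²r and T cosθ = mg: tanθ = ω²r/g, so ω² = g tanθ / r = g/(L cosθ).
ω = √(g/(L cosθ)) = √(9.8/(0.984 × 0.6374)) = √15.62 = 3.953 rad/s.
Period = 2π/ω = 1.590 s.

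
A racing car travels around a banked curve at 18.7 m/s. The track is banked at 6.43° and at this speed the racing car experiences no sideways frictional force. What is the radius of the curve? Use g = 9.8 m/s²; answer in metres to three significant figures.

317 m

Frictionless banking: tanθ = v²/(rg), so r = v²/(g tanθ).
r = (18.7)²/(9.8 × tan 6.43°) = 349.7/(9.8 × 0.1127) = 349.7/1.104 = 316.6 m.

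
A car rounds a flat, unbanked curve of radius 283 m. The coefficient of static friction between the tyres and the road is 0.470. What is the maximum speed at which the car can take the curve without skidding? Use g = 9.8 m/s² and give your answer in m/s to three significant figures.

Friction provides the centripetal force on a flat curve. At maximum speed it is at its limiting value: μ_s m g = m v²/r.
Mass cancels: v_max = √(μ_s g r) = √(0.470 × 9.8 × 283) = √1303 = 36.10 m/s.

36.1 m/s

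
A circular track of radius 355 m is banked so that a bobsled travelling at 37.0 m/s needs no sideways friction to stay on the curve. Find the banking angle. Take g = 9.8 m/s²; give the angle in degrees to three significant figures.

21.5°

For a frictionless banked turn: horizontally N sinθ = mv²/r and vertically N cosθ = mg.
Dividing: tanθ = v²/(r g) = (37.0)²/(355 × 9.8) = 1369/3479 = 0.3935.
θ = arctan(0.3935) = 21.48°.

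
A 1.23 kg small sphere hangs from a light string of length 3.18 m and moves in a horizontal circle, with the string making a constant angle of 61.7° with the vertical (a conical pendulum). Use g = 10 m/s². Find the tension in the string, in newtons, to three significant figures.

Vertically the bob has no acceleration, so T cosθ = mg.
T = mg/cosθ = 1.23 × 10.0 / cos 61.7° = 12.30/0.4741 = 25.94 N.

25.9 N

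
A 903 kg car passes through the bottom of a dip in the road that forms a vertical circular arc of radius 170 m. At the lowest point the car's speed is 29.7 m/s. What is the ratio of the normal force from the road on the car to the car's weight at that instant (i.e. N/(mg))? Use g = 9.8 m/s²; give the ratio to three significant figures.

1.53

At the bottom, N − mg = mv²/r, so N = m(v²/r + g) and N/(mg) = v²/(rg) + 1 = (29.7)²/(170 × 9.8) + 1 = 0.5295 + 1 = 1.529.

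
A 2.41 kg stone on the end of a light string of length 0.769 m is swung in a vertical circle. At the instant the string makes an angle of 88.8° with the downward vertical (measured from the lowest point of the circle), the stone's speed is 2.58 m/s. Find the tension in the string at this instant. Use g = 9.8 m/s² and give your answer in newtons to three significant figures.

Take the radial direction toward the centre of the circle as positive. The component of the weight along the string toward the centre is −mg cos φ (φ measured from the bottom), so Newton's second law along the string gives T − mg cos φ = m v²/r.
cos 88.8° = 0.02094, so T = m(v²/r + g cos φ) = 2.41 × ((2.58)²/0.769 + 9.8 × 0.02094) = 2.41 × (8.656 + (0.2052)) = 2.41 × 8.861 = 21.36 N.

21.4 N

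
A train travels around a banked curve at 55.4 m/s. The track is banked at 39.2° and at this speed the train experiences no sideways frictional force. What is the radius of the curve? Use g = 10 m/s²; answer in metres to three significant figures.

376 m

Frictionless banking: tanθ = v²/(rg), so r = v²/(g tanθ).
r = (55.4)²/(10.0 × tan 39.2°) = 3069/(10.0 × 0.8156) = 3069/8.156 = 376.3 m.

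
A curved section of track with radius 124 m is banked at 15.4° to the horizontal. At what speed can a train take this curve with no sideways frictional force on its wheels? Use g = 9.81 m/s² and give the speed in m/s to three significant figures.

On a frictionless banked curve, N sinθ = mv²/r and N cosθ = mg, so tanθ = v²/(rg).
v = √(r g tanθ) = √(124 × 9.81 × tan 15.4°) = √(124 × 9.81 × 0.2754) = √335.1 = 18.30 m/s.

18.3 m/s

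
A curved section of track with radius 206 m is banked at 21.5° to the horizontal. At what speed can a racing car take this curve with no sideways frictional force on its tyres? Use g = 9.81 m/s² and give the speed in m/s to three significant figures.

28.2 m/s

On a frictionless banked curve, N sinθ = mv²/r and N cosθ = mg, so tanθ = v²/(rg).
v = √(r g tanθ) = √(206 × 9.81 × tan 21.5°) = √(206 × 9.81 × 0.3939) = √796.0 = 28.21 m/s.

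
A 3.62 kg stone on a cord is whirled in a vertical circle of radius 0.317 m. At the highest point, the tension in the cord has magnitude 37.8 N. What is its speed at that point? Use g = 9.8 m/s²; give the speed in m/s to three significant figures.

2.53 m/s

At the top, T + mg = mv²/r, so v = √(r(T/m + g)) = √(0.317 × (37.8/3.62 + 9.8)) = √(0.317 × 20.24) = √6.417 = 2.533 m/s.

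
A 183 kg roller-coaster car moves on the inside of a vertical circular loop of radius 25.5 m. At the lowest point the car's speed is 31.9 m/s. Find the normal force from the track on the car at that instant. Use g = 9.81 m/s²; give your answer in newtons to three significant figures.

9100 N

At the lowest point, N points up (toward the centre) and the weight mg points down (away from the centre), so the net inward force is N − mg = mv²/r.
N = m(v²/r + g) = 183 × ((31.9)²/25.5 + 9.81) = 183 × (39.91 + 9.81) = 183 × 49.72 = 9098 N.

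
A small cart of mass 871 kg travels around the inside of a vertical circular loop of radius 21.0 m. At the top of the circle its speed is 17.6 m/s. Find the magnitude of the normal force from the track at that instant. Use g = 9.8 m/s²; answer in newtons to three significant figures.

At the top, both N and the weight mg point inward (toward the centre), so N + mg = mv²/r.
N = m(v²/r − g) = 871 × ((17.6)²/21.0 − 9.8) = 871 × (14.75 − 9.8) = 871 × 4.950 = 4312 N.

4310 N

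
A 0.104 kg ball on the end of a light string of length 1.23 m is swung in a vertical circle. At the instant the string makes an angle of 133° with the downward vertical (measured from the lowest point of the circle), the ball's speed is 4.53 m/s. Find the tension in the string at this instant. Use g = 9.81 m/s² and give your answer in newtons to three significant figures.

Take the radial direction toward the centre of the circle as positive. The component of the weight along the string toward the centre is −mg cos φ (φ measured from the bottom), so Newton's second law along the string gives T − mg cos φ = m v²/r.
cos 133° = -0.6820, so T = m(v²/r + g cos φ) = 0.104 × ((4.53)²/1.23 + 9.81 × -0.6820) = 0.104 × (16.68 + (-6.690)) = 0.104 × 9.993 = 1.039 N.

1.04 N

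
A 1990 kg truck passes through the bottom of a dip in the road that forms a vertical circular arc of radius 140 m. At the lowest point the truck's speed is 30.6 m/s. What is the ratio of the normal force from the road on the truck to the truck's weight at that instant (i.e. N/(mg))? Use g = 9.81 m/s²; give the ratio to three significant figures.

At the bottom, N − mg = mv²/r, so N = m(v²/r + g) and N/(mg) = v²/(rg) + 1 = (30.6)²/(140 × 9.81) + 1 = 0.6818 + 1 = 1.682.

1.68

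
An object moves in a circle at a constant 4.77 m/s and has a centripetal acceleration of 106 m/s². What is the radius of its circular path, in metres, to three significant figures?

a_c = v²/r ⇒ r = v²/a_c = (4.77)²/106 = 22.75/106 = 0.2146 m.

0.215 m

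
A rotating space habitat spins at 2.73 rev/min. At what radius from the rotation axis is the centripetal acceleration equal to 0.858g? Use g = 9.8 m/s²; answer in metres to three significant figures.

103 m

ω = 2.73 rev/min × 2π/60 = 0.2859 rad/s.
a_c = ω²r = 0.858g ⇒ r = 0.858 × 9.8 / (0.2859)² = 8.408/0.08173 = 102.9 m.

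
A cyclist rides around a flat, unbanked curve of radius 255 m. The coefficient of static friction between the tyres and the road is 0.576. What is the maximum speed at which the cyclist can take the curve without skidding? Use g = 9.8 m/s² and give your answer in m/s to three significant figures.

37.9 m/s

The only inward force on a level bend is static friction, so at the limit f_s = μ_s N = μ_s m g = m v²/r.
Mass cancels: v_max = √(μ_s g r) = √(0.576 × 9.8 × 255) = √1439 = 37.94 m/s.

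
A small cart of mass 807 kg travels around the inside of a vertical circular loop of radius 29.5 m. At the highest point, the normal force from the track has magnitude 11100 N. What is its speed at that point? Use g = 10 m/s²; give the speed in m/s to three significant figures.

At the top, N + mg = mv²/r, so v = √(r(N/m + g)) = √(29.5 × (11100/807 + 10.0)) = √(29.5 × 23.75) = √700.8 = 26.47 m/s.

26.5 m/s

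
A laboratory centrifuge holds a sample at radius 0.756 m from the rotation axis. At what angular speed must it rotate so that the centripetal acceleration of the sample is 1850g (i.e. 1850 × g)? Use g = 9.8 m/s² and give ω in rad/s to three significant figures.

Centripetal acceleration a_c = ω²r. Setting ω²r = 1850g:
ω = √(1850g / r) = √(1850 × 9.8 / 0.756) = √23980 = 154.9 rad/s.

155 rad/s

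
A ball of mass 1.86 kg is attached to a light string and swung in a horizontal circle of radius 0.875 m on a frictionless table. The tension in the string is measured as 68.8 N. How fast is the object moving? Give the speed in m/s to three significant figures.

T = m v²/r ⇒ v = √(T r / m) = √(68.8 × 0.875 / 1.86) = √32.37 = 5.689 m/s.

5.69 m/s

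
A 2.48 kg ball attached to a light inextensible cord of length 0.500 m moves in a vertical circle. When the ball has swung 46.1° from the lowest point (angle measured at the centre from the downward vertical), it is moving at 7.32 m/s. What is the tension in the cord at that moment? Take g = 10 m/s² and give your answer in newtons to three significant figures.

283 N

Take the radial direction toward the centre of the circle as positive. The component of the weight along the string toward the centre is −mg cos φ (φ measured from the bottom), so Newton's second law along the string gives T − mg cos φ = m v²/r.
cos 46.1° = 0.6934, so T = m(v²/r + g cos φ) = 2.48 × ((7.32)²/0.500 + 10.0 × 0.6934) = 2.48 × (107.2 + (6.934)) = 2.48 × 114.1 = 283.0 N.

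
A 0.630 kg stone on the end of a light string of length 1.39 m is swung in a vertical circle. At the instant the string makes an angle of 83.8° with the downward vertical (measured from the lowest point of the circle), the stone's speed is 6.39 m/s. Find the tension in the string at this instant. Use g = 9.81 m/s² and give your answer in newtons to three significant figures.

Take the radial direction toward the centre of the circle as positive. The component of the weight along the string toward the centre is −mg cos φ (φ measured from the bottom), so Newton's second law along the string gives T − mg cos φ = m v²/r.
cos 83.8° = 0.1080, so T = m(v²/r + g cos φ) = 0.630 × ((6.39)²/1.39 + 9.81 × 0.1080) = 0.630 × (29.38 + (1.059)) = 0.630 × 30.44 = 19.17 N.

19.2 N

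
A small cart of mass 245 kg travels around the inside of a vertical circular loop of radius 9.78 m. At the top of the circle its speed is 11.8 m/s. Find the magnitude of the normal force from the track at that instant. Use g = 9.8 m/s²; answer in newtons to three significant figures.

1090 N

At the top, both N and the weight mg point inward (toward the centre), so N + mg = mv²/r.
N = m(v²/r − g) = 245 × ((11.8)²/9.78 − 9.8) = 245 × (14.24 − 9.8) = 245 × 4.437 = 1087 N.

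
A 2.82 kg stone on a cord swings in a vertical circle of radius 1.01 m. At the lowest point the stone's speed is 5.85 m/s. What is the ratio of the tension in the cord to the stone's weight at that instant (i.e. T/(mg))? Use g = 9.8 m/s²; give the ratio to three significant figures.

4.46

At the bottom, T − mg = mv²/r, so T = m(v²/r + g) and T/(mg) = v²/(rg) + 1 = (5.85)²/(1.01 × 9.8) + 1 = 3.458 + 1 = 4.458.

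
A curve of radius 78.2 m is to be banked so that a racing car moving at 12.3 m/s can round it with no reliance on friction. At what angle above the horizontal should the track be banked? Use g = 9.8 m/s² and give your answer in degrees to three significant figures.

With no friction, the horizontal component of the normal force provides the centripetal force: N sinθ = mv²/r, while N cosθ = mg vertically.
Dividing: tanθ = v²/(r g) = (12.3)²/(78.2 × 9.8) = 151.3/766.4 = 0.1974.
θ = arctan(0.1974) = 11.17°.

11.2°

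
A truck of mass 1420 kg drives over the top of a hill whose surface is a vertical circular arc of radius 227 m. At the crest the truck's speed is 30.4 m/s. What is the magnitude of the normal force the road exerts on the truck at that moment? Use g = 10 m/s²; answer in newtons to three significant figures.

8420 N

At the crest the centripetal acceleration points downward (toward the centre of the arc), so mg − N = mv²/r.
N = m(g − v²/r) = 1420 × (10.0 − (30.4)²/227) = 1420 × (10.0 − 4.071) = 1420 × 5.929 = 8419 N.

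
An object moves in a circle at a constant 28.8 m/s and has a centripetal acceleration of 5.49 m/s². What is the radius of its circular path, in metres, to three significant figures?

151 m

a_c = v²/r ⇒ r = v²/a_c = (28.8)²/5.49 = 829.4/5.49 = 151.1 m.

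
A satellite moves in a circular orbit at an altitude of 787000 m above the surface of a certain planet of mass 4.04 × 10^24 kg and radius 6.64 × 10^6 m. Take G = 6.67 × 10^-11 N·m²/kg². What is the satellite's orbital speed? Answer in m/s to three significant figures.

Orbital radius r = R + h = 6.64 × 10^6 + 787000 = 7.427 × 10^6 m.
Gravity supplies the centripetal force: G M m / r² = m v² / r, so v = √(GM/r).
v = √(6.67 × 10^-11 × 4.04 × 10^24 / 7.427 × 10^6) = √(3.628 × 10^7) = 6023 m/s.

6020 m/s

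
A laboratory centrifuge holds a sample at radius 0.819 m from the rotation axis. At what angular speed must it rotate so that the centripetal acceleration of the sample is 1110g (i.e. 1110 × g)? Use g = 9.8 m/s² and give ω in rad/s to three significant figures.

Centripetal acceleration a_c = ω²r. Setting ω²r = 1110g:
ω = √(1110g / r) = √(1110 × 9.8 / 0.819) = √13280 = 115.2 rad/s.

115 rad/s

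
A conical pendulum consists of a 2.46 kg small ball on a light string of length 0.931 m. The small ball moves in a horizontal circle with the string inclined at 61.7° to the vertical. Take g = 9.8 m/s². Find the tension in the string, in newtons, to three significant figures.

Vertically the bob has no acceleration, so T cosθ = mg.
T = mg/cosθ = 2.46 × 9.8 / cos 61.7° = 24.11/0.4741 = 50.85 N.

50.9 N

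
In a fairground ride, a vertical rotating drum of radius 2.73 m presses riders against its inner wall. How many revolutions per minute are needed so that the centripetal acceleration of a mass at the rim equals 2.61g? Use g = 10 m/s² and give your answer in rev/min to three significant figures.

Require ω²r = 2.61g, so ω = √(2.61 × 10.0/2.73) = 3.092 rad/s.
In rev/min: ω × 60/(2π) = 3.092 × 60/(2π) = 29.53 rev/min.

29.5 rev/min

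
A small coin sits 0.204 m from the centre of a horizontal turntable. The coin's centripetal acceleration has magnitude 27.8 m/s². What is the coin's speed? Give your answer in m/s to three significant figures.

2.38 m/s

a_c = v²/r ⇒ v = √(a_c · r) = √(27.8 × 0.204) = √5.671 = 2.381 m/s.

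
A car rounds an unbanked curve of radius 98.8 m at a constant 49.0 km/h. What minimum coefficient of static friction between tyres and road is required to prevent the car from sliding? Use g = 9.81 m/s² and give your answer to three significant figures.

v = 49.0/3.6 = 13.61 m/s.
Friction provides the centripetal force: μ_s m g = m v²/r, so μ_s = v²/(g r) = (13.61)²/(9.81 × 98.8) = 185.3/969.2 = 0.1911.

0.191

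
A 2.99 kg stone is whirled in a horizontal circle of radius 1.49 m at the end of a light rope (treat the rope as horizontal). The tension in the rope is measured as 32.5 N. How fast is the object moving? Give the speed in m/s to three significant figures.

T = m v²/r ⇒ v = √(T r / m) = √(32.5 × 1.49 / 2.99) = √16.20 = 4.024 m/s.

4.02 m/s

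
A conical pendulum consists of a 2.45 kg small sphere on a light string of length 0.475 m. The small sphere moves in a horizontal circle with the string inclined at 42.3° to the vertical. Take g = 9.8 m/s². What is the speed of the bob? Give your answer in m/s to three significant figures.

1.69 m/s

The radius of the circle is r = L sinθ = 0.475 × sin 42.3° = 0.3197 m.
Horizontally T sinθ = mv²/r and vertically T cosθ = mg, so tanθ = v²/(rg).
v = √(r g tanθ) = √(0.3197 × 9.8 × 0.9099) = √2.851 = 1.688 m/s.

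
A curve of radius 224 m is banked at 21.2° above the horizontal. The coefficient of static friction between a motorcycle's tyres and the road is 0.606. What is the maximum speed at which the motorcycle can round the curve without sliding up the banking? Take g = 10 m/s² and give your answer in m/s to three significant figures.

At the maximum speed, friction acts down the slope at its limiting value f = μN. Radially (horizontal, toward centre): N sinθ + μN cosθ = mv²/r. Vertically: N cosθ − μN sinθ = mg.
Dividing: v² = r g (sinθ + μcosθ)/(cosθ − μsinθ).
sinθ + μcosθ = 0.3616 + 0.606×0.9323 = 0.9266; cosθ − μsinθ = 0.9323 − 0.606×0.3616 = 0.7132.
v² = 224 × 10.0 × 0.9266/0.7132 = 2910 m²/s², so v = 53.95 m/s.

53.9 m/s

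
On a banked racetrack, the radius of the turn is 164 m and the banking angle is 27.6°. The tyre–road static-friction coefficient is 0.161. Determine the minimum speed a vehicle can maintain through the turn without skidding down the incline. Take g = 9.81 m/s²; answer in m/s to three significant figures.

At the minimum speed, friction acts up the slope at its limiting value f = μN. Radially (horizontal, toward centre): N sinθ − μN cosθ = mv²/r. Vertically: N cosθ + μN sinθ = mg.
Dividing: v² = r g (sinθ − μcosθ)/(cosθ + μsinθ).
sinθ − μcosθ = 0.4633 − 0.161×0.8862 = 0.3206; cosθ + μsinθ = 0.8862 + 0.161×0.4633 = 0.9608.
v² = 164 × 9.81 × 0.3206/0.9608 = 536.9 m²/s², so v = 23.17 m/s.

23.2 m/s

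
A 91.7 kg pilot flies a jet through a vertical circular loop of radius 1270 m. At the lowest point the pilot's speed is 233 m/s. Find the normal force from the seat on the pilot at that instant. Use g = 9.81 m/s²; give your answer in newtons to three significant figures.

At the lowest point, N points up (toward the centre) and the weight mg points down (away from the centre), so the net inward force is N − mg = mv²/r.
N = m(v²/r + g) = 91.7 × ((233)²/1270 + 9.81) = 91.7 × (42.75 + 9.81) = 91.7 × 52.56 = 4819 N.

4820 N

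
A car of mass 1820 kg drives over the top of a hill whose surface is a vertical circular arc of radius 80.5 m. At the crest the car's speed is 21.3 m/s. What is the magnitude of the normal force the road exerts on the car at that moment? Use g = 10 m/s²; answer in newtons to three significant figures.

At the crest the centripetal acceleration points downward (toward the centre of the arc), so mg − N = mv²/r.
N = m(g − v²/r) = 1820 × (10.0 − (21.3)²/80.5) = 1820 × (10.0 − 5.636) = 1820 × 4.364 = 7943 N.

7940 N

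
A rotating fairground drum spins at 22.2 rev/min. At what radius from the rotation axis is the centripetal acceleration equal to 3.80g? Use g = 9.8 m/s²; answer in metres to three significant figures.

ω = 22.2 rev/min × 2π/60 = 2.325 rad/s.
a_c = ω²r = 3.80g ⇒ r = 3.80 × 9.8 / (2.325)² = 37.24/5.405 = 6.890 m.

6.89 m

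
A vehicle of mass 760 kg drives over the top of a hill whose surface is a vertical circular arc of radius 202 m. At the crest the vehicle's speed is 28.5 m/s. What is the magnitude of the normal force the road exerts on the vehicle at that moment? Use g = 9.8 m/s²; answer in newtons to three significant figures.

4390 N

At the crest the centripetal acceleration points downward (toward the centre of the arc), so mg − N = mv²/r.
N = m(g − v²/r) = 760 × (9.8 − (28.5)²/202) = 760 × (9.8 − 4.021) = 760 × 5.779 = 4392 N.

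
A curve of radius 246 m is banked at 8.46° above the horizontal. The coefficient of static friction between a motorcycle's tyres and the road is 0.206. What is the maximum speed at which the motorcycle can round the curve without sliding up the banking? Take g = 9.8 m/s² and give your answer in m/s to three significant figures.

29.7 m/s

At the maximum speed, friction acts down the slope at its limiting value f = μN. Radially (horizontal, toward centre): N sinθ + μN cosθ = mv²/r. Vertically: N cosθ − μN sinθ = mg.
Dividing: v² = r g (sinθ + μcosθ)/(cosθ − μsinθ).
sinθ + μcosθ = 0.1471 + 0.206×0.9891 = 0.3509; cosθ − μsinθ = 0.9891 − 0.206×0.1471 = 0.9588.
v² = 246 × 9.8 × 0.3509/0.9588 = 882.2 m²/s², so v = 29.70 m/s.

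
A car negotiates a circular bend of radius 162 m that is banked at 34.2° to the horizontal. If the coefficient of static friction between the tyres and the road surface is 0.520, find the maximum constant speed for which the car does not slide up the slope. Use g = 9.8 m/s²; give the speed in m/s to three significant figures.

At the maximum speed, friction acts down the slope at its limiting value f = μN. Radially (horizontal, toward centre): N sinθ + μN cosθ = mv²/r. Vertically: N cosθ − μN sinθ = mg.
Dividing: v² = r g (sinθ + μcosθ)/(cosθ − μsinθ).
sinθ + μcosθ = 0.5621 + 0.520×0.8271 = 0.9922; cosθ − μsinθ = 0.8271 − 0.520×0.5621 = 0.5348.
v² = 162 × 9.8 × 0.9922/0.5348 = 2945 m²/s², so v = 54.27 m/s.

54.3 m/s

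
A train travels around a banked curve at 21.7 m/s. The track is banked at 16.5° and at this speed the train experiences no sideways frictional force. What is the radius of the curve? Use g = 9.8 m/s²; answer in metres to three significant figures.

162 m

Frictionless banking: tanθ = v²/(rg), so r = v²/(g tanθ).
r = (21.7)²/(9.8 × tan 16.5°) = 470.9/(9.8 × 0.2962) = 470.9/2.903 = 162.2 m.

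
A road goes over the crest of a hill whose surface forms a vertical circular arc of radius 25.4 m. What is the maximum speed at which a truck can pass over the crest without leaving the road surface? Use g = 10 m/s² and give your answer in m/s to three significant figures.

15.9 m/s

At the crest the centre of the circle is below the truck, so the net downward (centripetal) force is mg − N = mv²/r.
The truck leaves the road when N → 0, giving v_max = √(g r) = √(10.0 × 25.4) = 15.94 m/s.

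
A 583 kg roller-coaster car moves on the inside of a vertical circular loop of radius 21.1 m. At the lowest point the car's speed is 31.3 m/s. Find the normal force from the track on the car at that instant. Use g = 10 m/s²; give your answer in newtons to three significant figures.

At the lowest point, N points up (toward the centre) and the weight mg points down (away from the centre), so the net inward force is N − mg = mv²/r.
N = m(v²/r + g) = 583 × ((31.3)²/21.1 + 10.0) = 583 × (46.43 + 10.0) = 583 × 56.43 = 32900 N.

32900 N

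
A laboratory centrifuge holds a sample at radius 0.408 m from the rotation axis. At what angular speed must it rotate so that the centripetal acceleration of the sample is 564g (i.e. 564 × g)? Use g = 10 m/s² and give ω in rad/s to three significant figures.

Centripetal acceleration a_c = ω²r. Setting ω²r = 564g:
ω = √(564g / r) = √(564 × 10.0 / 0.408) = √13820 = 117.6 rad/s.

118 rad/s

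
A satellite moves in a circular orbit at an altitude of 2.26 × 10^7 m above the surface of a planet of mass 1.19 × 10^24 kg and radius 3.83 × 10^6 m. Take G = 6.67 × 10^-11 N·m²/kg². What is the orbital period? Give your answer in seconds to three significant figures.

r = R + h = 3.83 × 10^6 + 2.26 × 10^7 = 2.643 × 10^7 m. Gravity provides the centripetal force: G M m / r² = m v² / r ⇒ v = √(GM/r) = 1733 m/s.
T = 2πr/v = 2π × 2.643 × 10^7 / 1733 = 95830 s.

95800 s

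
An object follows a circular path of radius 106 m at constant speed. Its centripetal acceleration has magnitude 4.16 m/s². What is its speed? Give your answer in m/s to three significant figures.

21.0 m/s

a_c = v²/r ⇒ v = √(a_c · r) = √(4.16 × 106) = √441.0 = 21.00 m/s.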